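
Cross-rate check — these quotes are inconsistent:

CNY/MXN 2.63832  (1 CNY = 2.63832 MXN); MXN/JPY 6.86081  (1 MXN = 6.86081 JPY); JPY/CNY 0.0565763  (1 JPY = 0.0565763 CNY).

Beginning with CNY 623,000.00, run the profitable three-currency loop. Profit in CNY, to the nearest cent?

Profit: CNY 15,007.01

Profitable loop is CNY → MXN → JPY → CNY:
CNY 623,000.00 × 2.63832 = MXN 1,643,673.36
MXN 1,643,673.36 × 6.86081 = JPY 11,276,931
JPY 11,276,931 × 0.0565763 = CNY 638,007.01
Profit = CNY 638,007.01 − CNY 623,000.00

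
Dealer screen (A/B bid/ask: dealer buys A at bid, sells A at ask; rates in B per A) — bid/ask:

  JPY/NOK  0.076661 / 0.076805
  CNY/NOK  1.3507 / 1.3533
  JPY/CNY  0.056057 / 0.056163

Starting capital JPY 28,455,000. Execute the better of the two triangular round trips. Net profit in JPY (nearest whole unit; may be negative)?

Best loop JPY → NOK → CNY → JPY:
JPY 28,455,000 × 0.076661 (sell JPY at bid) = NOK 2,181,388.76
NOK 2,181,388.76 ÷ 1.3533 (buy CNY at ask) = CNY 1,611,903.31
CNY 1,611,903.31 ÷ 0.056163 (buy JPY at ask) = JPY 28,700,449

Net profit: JPY 245,449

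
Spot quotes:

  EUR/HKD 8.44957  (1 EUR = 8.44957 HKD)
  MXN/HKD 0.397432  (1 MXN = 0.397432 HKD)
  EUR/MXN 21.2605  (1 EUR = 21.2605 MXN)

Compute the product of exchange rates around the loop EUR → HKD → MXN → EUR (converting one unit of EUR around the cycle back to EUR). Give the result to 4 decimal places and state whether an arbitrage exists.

Around EUR → HKD → MXN → EUR: 1 × 8.44957 ÷ 0.397432 ÷ 21.2605 = 0.999996
Product ≈ 1 (deviation 0.000%, within rounding noise).

1.0000 (no arbitrage)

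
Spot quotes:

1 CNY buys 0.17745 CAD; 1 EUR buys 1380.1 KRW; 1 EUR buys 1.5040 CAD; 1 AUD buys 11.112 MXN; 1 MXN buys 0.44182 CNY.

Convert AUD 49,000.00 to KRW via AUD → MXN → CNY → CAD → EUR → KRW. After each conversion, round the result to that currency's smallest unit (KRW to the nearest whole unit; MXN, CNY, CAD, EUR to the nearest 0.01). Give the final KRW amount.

AUD 49,000.00 × 11.112 = MXN 544,488.00
MXN 544,488.00 × 0.44182 = CNY 240,565.69
CNY 240,565.69 × 0.17745 = CAD 42,688.38
CAD 42,688.38 ÷ 1.5040 = EUR 28,383.23
EUR 28,383.23 × 1380.1 = KRW 39,171,696

KRW 39,171,696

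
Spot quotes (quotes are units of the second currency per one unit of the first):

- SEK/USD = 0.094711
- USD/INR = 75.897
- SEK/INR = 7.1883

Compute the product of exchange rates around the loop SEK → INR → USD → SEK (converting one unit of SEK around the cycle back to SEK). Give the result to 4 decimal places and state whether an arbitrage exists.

Around SEK → INR → USD → SEK: 1 × 7.1883 ÷ 75.897 ÷ 0.094711 = 1.000003
Product ≈ 1 (deviation 0.000%, within rounding noise).

1.0000 (no arbitrage)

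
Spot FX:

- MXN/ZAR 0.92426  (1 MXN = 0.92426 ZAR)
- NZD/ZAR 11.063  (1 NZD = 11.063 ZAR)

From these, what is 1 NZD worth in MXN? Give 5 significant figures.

NZD/MXN = 11.970

1 NZD × 11.063 = 11.063 ZAR
11.063 ZAR ÷ 0.92426 = 11.9696 MXN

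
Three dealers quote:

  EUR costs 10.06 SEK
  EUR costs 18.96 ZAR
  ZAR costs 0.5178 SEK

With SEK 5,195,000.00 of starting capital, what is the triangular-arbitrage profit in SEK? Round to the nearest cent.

Profitable loop is SEK → ZAR → EUR → SEK:
SEK 5,195,000.00 ÷ 0.5178 = ZAR 10,032,831.21
ZAR 10,032,831.21 ÷ 18.96 = EUR 529,157.76
EUR 529,157.76 × 10.06 = SEK 5,323,327.11
Profit = SEK 5,323,327.11 − SEK 5,195,000.00

Profit: SEK 128,327.11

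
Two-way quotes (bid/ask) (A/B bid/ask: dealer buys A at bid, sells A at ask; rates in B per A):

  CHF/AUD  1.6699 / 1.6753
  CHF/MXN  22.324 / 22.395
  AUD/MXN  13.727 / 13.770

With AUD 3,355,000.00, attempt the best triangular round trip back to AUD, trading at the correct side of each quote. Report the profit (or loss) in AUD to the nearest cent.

Best loop AUD → MXN → CHF → AUD:
AUD 3,355,000.00 × 13.727 (sell AUD at bid) = MXN 46,054,085.00
MXN 46,054,085.00 ÷ 22.395 (buy CHF at ask) = CHF 2,056,444.97
CHF 2,056,444.97 × 1.6699 (sell CHF at bid) = AUD 3,434,057.45

Net profit: AUD 79,057.45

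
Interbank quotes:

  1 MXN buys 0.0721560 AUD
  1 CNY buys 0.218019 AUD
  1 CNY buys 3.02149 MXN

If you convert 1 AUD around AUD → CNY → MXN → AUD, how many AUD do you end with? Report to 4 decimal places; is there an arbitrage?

1.0000 (no arbitrage)

Around AUD → CNY → MXN → AUD: 1 ÷ 0.218019 × 3.02149 × 0.0721560 = 0.999998
Product ≈ 1 (deviation 0.000%, within rounding noise).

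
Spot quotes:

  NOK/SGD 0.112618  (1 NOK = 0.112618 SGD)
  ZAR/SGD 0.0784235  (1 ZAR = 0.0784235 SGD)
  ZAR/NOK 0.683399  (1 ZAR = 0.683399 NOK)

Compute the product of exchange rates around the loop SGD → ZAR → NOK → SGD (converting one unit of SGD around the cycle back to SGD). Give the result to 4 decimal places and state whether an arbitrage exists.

0.9814 (arbitrage exists)

Around SGD → ZAR → NOK → SGD: 1 ÷ 0.0784235 × 0.683399 × 0.112618 = 0.981377
Product < 1; profitable direction is SGD → NOK → ZAR → SGD.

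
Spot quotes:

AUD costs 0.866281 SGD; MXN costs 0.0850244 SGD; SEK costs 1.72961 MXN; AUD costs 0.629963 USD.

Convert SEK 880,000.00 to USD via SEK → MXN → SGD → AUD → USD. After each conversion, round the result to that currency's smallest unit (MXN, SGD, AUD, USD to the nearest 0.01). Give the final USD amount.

USD 94,108.90

SEK 880,000.00 × 1.72961 = MXN 1,522,056.80
MXN 1,522,056.80 × 0.0850244 = SGD 129,411.97
SGD 129,411.97 ÷ 0.866281 = AUD 149,387.98
AUD 149,387.98 × 0.629963 = USD 94,108.90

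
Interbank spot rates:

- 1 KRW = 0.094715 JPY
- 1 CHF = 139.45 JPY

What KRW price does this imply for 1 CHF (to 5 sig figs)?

CHF/KRW = 1472.3

1 CHF × 139.45 = 139.45 JPY
139.45 JPY ÷ 0.094715 = 1472.31 KRW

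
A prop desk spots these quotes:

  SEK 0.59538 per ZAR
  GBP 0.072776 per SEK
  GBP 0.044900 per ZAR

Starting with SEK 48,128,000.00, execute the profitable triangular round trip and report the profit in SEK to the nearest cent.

Profit: SEK 1,744,568.11

Profitable loop is SEK → ZAR → GBP → SEK:
SEK 48,128,000.00 ÷ 0.59538 = ZAR 80,835,768.75
ZAR 80,835,768.75 × 0.044900 = GBP 3,629,526.02
GBP 3,629,526.02 ÷ 0.072776 = SEK 49,872,568.11
Profit = SEK 49,872,568.11 − SEK 48,128,000.00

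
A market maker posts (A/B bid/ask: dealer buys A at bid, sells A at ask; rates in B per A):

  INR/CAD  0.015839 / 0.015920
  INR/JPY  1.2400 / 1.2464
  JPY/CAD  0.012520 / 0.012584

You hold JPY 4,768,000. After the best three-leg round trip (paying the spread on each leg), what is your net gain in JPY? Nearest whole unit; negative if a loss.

Net profit: JPY 46,906

Best loop JPY → INR → CAD → JPY:
JPY 4,768,000 ÷ 1.2464 (buy INR at ask) = INR 3,825,417.20
INR 3,825,417.20 × 0.015839 (sell INR at bid) = CAD 60,590.78
CAD 60,590.78 ÷ 0.012584 (buy JPY at ask) = JPY 4,814,906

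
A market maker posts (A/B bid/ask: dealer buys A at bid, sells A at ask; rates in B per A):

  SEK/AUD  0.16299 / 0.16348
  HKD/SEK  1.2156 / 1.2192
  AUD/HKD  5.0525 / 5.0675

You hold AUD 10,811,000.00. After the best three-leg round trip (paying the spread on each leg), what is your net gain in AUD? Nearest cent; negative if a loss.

Best loop AUD → HKD → SEK → AUD:
AUD 10,811,000.00 × 5.0525 (sell AUD at bid) = HKD 54,622,577.50
HKD 54,622,577.50 × 1.2156 (sell HKD at bid) = SEK 66,399,205.21
SEK 66,399,205.21 × 0.16299 (sell SEK at bid) = AUD 10,822,406.46

Net profit: AUD 11,406.46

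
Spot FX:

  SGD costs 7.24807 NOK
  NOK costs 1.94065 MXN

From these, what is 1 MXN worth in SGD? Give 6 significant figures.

1 MXN ÷ 1.94065 = 0.515291 NOK
0.515291 NOK ÷ 7.24807 = 0.0710936 SGD

MXN/SGD = 0.0710936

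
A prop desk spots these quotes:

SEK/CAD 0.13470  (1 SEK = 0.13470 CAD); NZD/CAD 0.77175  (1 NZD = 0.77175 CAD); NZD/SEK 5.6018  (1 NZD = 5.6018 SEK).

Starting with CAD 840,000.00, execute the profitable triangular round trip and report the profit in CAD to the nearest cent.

Profit: CAD 19,133.65

Profitable loop is CAD → SEK → NZD → CAD:
CAD 840,000.00 ÷ 0.13470 = SEK 6,236,080.18
SEK 6,236,080.18 ÷ 5.6018 = NZD 1,113,227.92
NZD 1,113,227.92 × 0.77175 = CAD 859,133.65
Profit = CAD 859,133.65 − CAD 840,000.00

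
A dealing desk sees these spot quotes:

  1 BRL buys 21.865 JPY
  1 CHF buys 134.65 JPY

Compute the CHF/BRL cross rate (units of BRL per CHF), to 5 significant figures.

CHF/BRL = 6.1582

1 CHF × 134.65 = 134.65 JPY
134.65 JPY ÷ 21.865 = 6.15824 BRL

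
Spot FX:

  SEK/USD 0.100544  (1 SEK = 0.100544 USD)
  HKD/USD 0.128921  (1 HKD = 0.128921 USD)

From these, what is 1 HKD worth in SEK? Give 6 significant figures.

HKD/SEK = 1.28223

1 HKD × 0.128921 = 0.128921 USD
0.128921 USD ÷ 0.100544 = 1.28223 SEK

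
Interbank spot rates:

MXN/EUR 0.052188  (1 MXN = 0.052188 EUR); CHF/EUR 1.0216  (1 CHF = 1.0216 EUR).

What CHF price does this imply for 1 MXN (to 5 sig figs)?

MXN/CHF = 0.051085

1 MXN × 0.052188 = 0.052188 EUR
0.052188 EUR ÷ 1.0216 = 0.0510846 CHF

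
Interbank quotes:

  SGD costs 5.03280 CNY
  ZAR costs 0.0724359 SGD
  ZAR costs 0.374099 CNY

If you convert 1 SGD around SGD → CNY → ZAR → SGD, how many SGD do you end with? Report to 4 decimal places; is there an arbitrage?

0.9745 (arbitrage exists)

Around SGD → CNY → ZAR → SGD: 1 × 5.03280 ÷ 0.374099 × 0.0724359 = 0.974489
Product < 1; profitable direction is SGD → ZAR → CNY → SGD.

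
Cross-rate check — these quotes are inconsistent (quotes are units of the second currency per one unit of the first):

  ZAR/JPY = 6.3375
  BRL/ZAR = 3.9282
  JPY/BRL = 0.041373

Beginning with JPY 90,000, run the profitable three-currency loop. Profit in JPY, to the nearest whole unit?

Profitable loop is JPY → BRL → ZAR → JPY:
JPY 90,000 × 0.041373 = BRL 3,723.57
BRL 3,723.57 × 3.9282 = ZAR 14,626.93
ZAR 14,626.93 × 6.3375 = JPY 92,698
Profit = JPY 92,698 − JPY 90,000

Profit: JPY 2,698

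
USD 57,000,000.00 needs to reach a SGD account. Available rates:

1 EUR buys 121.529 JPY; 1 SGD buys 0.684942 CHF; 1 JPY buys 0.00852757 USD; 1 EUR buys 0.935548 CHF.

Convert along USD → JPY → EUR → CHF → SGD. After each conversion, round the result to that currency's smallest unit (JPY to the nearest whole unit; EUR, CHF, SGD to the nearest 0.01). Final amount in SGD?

USD 57,000,000.00 ÷ 0.00852757 = JPY 6,684,201,947
JPY 6,684,201,947 ÷ 121.529 = EUR 55,000,880.01
EUR 55,000,880.01 × 0.935548 = CHF 51,455,963.29
CHF 51,455,963.29 ÷ 0.684942 = SGD 75,124,555.50

SGD 75,124,555.50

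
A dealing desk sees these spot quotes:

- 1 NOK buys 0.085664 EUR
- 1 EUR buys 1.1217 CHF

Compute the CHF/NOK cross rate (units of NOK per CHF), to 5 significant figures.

1 CHF ÷ 1.1217 = 0.891504 EUR
0.891504 EUR ÷ 0.085664 = 10.407 NOK

CHF/NOK = 10.407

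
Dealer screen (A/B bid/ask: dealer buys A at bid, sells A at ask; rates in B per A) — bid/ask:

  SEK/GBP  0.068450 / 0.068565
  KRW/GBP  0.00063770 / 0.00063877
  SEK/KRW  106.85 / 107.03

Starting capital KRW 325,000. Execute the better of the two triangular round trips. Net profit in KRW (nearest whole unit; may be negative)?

Best loop KRW → SEK → GBP → KRW:
KRW 325,000 ÷ 107.03 (buy SEK at ask) = SEK 3,036.53
SEK 3,036.53 × 0.068450 (sell SEK at bid) = GBP 207.85
GBP 207.85 ÷ 0.00063877 (buy KRW at ask) = KRW 325,392

Net profit: KRW 392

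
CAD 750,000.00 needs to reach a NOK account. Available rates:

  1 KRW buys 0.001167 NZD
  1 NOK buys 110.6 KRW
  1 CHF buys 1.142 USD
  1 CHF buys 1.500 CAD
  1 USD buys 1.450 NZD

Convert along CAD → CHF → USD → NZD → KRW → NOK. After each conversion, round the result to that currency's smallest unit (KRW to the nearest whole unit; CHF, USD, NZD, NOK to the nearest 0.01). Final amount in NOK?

NOK 6,414,726.25

CAD 750,000.00 ÷ 1.500 = CHF 500,000.00
CHF 500,000.00 × 1.142 = USD 571,000.00
USD 571,000.00 × 1.450 = NZD 827,950.00
NZD 827,950.00 ÷ 0.001167 = KRW 709,468,723
KRW 709,468,723 ÷ 110.6 = NOK 6,414,726.25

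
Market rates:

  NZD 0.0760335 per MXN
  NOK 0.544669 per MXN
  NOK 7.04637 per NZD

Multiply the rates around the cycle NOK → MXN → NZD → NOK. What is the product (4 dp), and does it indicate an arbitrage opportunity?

0.9836 (arbitrage exists)

Around NOK → MXN → NZD → NOK: 1 ÷ 0.544669 × 0.0760335 × 7.04637 = 0.983644
Product < 1; profitable direction is NOK → NZD → MXN → NOK.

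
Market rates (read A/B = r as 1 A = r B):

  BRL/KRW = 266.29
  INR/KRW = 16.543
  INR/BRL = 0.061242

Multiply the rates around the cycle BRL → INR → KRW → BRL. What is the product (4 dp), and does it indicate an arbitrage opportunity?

Around BRL → INR → KRW → BRL: 1 ÷ 0.061242 × 16.543 ÷ 266.29 = 1.014402
Product > 1; profitable direction is BRL → INR → KRW → BRL.

1.0144 (arbitrage exists)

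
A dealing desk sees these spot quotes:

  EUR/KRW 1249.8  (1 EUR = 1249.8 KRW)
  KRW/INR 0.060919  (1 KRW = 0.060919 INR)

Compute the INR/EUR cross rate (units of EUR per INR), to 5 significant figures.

1 INR ÷ 0.060919 = 16.4152 KRW
16.4152 KRW ÷ 1249.8 = 0.0131343 EUR

INR/EUR = 0.013134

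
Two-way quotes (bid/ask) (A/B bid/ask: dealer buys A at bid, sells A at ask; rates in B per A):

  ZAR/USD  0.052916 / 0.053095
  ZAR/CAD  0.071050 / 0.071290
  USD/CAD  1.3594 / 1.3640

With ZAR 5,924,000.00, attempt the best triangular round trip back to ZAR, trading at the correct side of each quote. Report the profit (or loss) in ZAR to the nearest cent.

Best loop ZAR → USD → CAD → ZAR:
ZAR 5,924,000.00 × 0.052916 (sell ZAR at bid) = USD 313,474.38
USD 313,474.38 × 1.3594 (sell USD at bid) = CAD 426,137.08
CAD 426,137.08 ÷ 0.071290 (buy ZAR at ask) = ZAR 5,977,515.47

Net profit: ZAR 53,515.47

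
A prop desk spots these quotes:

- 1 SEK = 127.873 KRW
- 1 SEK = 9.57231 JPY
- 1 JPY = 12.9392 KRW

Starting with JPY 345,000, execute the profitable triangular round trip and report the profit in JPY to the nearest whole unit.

Profitable loop is JPY → SEK → KRW → JPY:
JPY 345,000 ÷ 9.57231 = SEK 36,041.46
SEK 36,041.46 × 127.873 = KRW 4,608,729
KRW 4,608,729 ÷ 12.9392 = JPY 356,183
Profit = JPY 356,183 − JPY 345,000

Profit: JPY 11,183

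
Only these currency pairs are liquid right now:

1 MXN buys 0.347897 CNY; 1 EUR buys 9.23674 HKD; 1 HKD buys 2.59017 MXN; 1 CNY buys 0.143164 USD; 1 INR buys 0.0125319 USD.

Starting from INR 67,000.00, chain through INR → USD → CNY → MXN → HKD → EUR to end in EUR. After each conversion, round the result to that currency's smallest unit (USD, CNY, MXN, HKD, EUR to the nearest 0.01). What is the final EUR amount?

INR 67,000.00 × 0.0125319 = USD 839.64
USD 839.64 ÷ 0.143164 = CNY 5,864.88
CNY 5,864.88 ÷ 0.347897 = MXN 16,858.09
MXN 16,858.09 ÷ 2.59017 = HKD 6,508.49
HKD 6,508.49 ÷ 9.23674 = EUR 704.63

EUR 704.63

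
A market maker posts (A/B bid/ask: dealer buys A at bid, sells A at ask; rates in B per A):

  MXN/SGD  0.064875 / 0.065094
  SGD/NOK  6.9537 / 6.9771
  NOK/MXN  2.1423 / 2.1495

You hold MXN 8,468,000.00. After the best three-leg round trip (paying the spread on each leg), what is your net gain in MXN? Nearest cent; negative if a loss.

Net profit: MXN 206,161.28

Best loop MXN → NOK → SGD → MXN:
MXN 8,468,000.00 ÷ 2.1495 (buy NOK at ask) = NOK 3,939,520.82
NOK 3,939,520.82 ÷ 6.9771 (buy SGD at ask) = SGD 564,635.85
SGD 564,635.85 ÷ 0.065094 (buy MXN at ask) = MXN 8,674,161.28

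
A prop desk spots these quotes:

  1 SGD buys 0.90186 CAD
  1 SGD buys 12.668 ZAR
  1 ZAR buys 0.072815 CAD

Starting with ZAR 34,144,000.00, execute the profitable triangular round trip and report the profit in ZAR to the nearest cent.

Profit: ZAR 778,407.94

Profitable loop is ZAR → CAD → SGD → ZAR:
ZAR 34,144,000.00 × 0.072815 = CAD 2,486,195.36
CAD 2,486,195.36 ÷ 0.90186 = SGD 2,756,742.02
SGD 2,756,742.02 × 12.668 = ZAR 34,922,407.94
Profit = ZAR 34,922,407.94 − ZAR 34,144,000.00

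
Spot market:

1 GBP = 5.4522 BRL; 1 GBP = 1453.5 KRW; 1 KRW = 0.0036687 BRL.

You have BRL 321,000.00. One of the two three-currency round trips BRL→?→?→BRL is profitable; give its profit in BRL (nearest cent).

Profit: BRL 7,208.31

Profitable loop is BRL → KRW → GBP → BRL:
BRL 321,000.00 ÷ 0.0036687 = KRW 87,496,934
KRW 87,496,934 ÷ 1453.5 = GBP 60,197.41
GBP 60,197.41 × 5.4522 = BRL 328,208.31
Profit = BRL 328,208.31 − BRL 321,000.00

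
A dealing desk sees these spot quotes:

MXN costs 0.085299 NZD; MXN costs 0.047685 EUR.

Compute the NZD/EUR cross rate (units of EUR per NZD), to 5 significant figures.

1 NZD ÷ 0.085299 = 11.7235 MXN
11.7235 MXN × 0.047685 = 0.559034 EUR

NZD/EUR = 0.55903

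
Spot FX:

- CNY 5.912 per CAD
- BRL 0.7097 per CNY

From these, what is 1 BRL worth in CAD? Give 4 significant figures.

BRL/CAD = 0.2383

1 BRL ÷ 0.7097 = 1.40905 CNY
1.40905 CNY ÷ 5.912 = 0.238337 CAD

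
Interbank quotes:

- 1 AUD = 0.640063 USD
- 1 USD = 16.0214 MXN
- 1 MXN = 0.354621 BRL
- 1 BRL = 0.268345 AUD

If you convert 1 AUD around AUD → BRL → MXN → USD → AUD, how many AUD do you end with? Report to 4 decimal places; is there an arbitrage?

1.0248 (arbitrage exists)

Around AUD → BRL → MXN → USD → AUD: 1 ÷ 0.268345 ÷ 0.354621 ÷ 16.0214 ÷ 0.640063 = 1.024752
Product > 1; profitable direction is AUD → BRL → MXN → USD → AUD.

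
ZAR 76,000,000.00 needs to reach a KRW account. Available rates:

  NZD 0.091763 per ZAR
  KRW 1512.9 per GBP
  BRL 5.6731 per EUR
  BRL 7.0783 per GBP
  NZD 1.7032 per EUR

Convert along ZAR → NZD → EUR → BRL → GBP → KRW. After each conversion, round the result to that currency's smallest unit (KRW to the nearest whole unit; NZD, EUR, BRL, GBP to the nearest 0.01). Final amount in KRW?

KRW 4,964,977,034

ZAR 76,000,000.00 × 0.091763 = NZD 6,973,988.00
NZD 6,973,988.00 ÷ 1.7032 = EUR 4,094,638.33
EUR 4,094,638.33 × 5.6731 = BRL 23,229,292.71
BRL 23,229,292.71 ÷ 7.0783 = GBP 3,281,761.54
GBP 3,281,761.54 × 1512.9 = KRW 4,964,977,034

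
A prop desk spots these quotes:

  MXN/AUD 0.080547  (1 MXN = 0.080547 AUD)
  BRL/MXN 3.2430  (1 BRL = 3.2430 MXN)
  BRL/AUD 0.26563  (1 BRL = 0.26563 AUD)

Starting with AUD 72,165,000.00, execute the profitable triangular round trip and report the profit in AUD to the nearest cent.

Profitable loop is AUD → MXN → BRL → AUD:
AUD 72,165,000.00 ÷ 0.080547 = MXN 895,936,533.95
MXN 895,936,533.95 ÷ 3.2430 = BRL 276,267,818.05
BRL 276,267,818.05 × 0.26563 = AUD 73,385,020.51
Profit = AUD 73,385,020.51 − AUD 72,165,000.00

Profit: AUD 1,220,020.51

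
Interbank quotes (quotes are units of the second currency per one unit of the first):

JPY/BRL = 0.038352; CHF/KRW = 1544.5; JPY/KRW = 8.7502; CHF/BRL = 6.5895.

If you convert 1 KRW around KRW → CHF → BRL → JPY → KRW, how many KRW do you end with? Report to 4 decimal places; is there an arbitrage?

0.9734 (arbitrage exists)

Around KRW → CHF → BRL → JPY → KRW: 1 ÷ 1544.5 × 6.5895 ÷ 0.038352 × 8.7502 = 0.973407
Product < 1; profitable direction is KRW → JPY → BRL → CHF → KRW.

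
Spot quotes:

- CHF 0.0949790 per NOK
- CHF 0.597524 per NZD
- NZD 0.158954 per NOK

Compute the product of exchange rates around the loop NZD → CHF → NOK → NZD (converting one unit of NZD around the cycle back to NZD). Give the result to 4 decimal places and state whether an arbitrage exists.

1.0000 (no arbitrage)

Around NZD → CHF → NOK → NZD: 1 × 0.597524 ÷ 0.0949790 × 0.158954 = 0.999998
Product ≈ 1 (deviation 0.000%, within rounding noise).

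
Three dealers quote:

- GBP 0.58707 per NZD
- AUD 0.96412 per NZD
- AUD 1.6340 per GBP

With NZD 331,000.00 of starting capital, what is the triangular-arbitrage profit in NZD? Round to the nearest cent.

Profit: NZD 1,672.69

Profitable loop is NZD → AUD → GBP → NZD:
NZD 331,000.00 × 0.96412 = AUD 319,123.72
AUD 319,123.72 ÷ 1.6340 = GBP 195,302.15
GBP 195,302.15 ÷ 0.58707 = NZD 332,672.69
Profit = NZD 332,672.69 − NZD 331,000.00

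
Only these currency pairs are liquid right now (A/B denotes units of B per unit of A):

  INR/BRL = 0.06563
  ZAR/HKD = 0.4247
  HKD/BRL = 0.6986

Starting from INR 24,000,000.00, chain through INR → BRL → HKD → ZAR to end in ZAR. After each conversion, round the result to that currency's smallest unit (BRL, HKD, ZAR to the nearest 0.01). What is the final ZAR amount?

ZAR 5,308,878.71

INR 24,000,000.00 × 0.06563 = BRL 1,575,120.00
BRL 1,575,120.00 ÷ 0.6986 = HKD 2,254,680.79
HKD 2,254,680.79 ÷ 0.4247 = ZAR 5,308,878.71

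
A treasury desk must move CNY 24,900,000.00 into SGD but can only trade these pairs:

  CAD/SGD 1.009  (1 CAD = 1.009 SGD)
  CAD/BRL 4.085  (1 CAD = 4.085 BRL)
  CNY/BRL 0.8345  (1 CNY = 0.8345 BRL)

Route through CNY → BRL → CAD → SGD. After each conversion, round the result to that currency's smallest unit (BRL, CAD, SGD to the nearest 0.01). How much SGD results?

SGD 5,132,450.79

CNY 24,900,000.00 × 0.8345 = BRL 20,779,050.00
BRL 20,779,050.00 ÷ 4.085 = CAD 5,086,670.75
CAD 5,086,670.75 × 1.009 = SGD 5,132,450.79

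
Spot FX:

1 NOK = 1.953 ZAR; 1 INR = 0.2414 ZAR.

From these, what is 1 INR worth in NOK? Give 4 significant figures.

INR/NOK = 0.1236

1 INR × 0.2414 = 0.2414 ZAR
0.2414 ZAR ÷ 1.953 = 0.123605 NOK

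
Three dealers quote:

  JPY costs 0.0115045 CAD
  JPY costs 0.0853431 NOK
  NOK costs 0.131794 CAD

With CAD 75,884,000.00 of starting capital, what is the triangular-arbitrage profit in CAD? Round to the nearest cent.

Profitable loop is CAD → NOK → JPY → CAD:
CAD 75,884,000.00 ÷ 0.131794 = NOK 575,777,349.50
NOK 575,777,349.50 ÷ 0.0853431 = JPY 6,746,618,643
JPY 6,746,618,643 × 0.0115045 = CAD 77,616,474.18
Profit = CAD 77,616,474.18 − CAD 75,884,000.00

Profit: CAD 1,732,474.18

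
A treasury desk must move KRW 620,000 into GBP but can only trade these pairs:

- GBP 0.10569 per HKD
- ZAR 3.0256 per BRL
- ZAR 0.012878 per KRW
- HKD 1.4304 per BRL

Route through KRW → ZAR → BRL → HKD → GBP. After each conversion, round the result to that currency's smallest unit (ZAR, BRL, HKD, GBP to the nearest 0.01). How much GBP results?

GBP 398.95

KRW 620,000 × 0.012878 = ZAR 7,984.36
ZAR 7,984.36 ÷ 3.0256 = BRL 2,638.93
BRL 2,638.93 × 1.4304 = HKD 3,774.73
HKD 3,774.73 × 0.10569 = GBP 398.95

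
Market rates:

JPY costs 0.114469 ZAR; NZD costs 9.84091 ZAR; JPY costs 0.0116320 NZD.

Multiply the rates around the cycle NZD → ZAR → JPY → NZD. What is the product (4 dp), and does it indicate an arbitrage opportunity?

Around NZD → ZAR → JPY → NZD: 1 × 9.84091 ÷ 0.114469 × 0.0116320 = 1.000004
Product ≈ 1 (deviation 0.000%, within rounding noise).

1.0000 (no arbitrage)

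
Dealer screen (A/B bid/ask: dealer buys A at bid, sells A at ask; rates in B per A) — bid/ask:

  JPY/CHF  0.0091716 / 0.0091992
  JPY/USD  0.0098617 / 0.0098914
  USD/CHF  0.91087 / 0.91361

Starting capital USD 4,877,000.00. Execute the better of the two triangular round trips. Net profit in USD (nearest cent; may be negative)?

Best loop USD → JPY → CHF → USD:
USD 4,877,000.00 ÷ 0.0098914 (buy JPY at ask) = JPY 493,054,573
JPY 493,054,573 × 0.0091716 (sell JPY at bid) = CHF 4,522,099.32
CHF 4,522,099.32 ÷ 0.91361 (buy USD at ask) = USD 4,949,704.27

Net profit: USD 72,704.27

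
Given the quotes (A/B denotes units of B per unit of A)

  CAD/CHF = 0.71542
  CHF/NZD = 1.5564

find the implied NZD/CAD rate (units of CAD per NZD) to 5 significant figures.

NZD/CAD = 0.89809

1 NZD ÷ 1.5564 = 0.642508 CHF
0.642508 CHF ÷ 0.71542 = 0.898086 CAD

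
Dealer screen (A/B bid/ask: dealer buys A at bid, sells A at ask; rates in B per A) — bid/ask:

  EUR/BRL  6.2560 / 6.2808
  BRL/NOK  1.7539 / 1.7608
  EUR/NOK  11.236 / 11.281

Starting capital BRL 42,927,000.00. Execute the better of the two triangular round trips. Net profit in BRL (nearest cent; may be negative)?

Best loop BRL → EUR → NOK → BRL:
BRL 42,927,000.00 ÷ 6.2808 (buy EUR at ask) = EUR 6,834,638.90
EUR 6,834,638.90 × 11.236 (sell EUR at bid) = NOK 76,794,002.67
NOK 76,794,002.67 ÷ 1.7608 (buy BRL at ask) = BRL 43,613,131.91

Net profit: BRL 686,131.91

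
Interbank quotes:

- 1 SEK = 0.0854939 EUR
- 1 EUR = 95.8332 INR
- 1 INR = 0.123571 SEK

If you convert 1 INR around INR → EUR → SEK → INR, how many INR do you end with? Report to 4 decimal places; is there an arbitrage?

Around INR → EUR → SEK → INR: 1 ÷ 95.8332 ÷ 0.0854939 ÷ 0.123571 = 0.987717
Product < 1; profitable direction is INR → SEK → EUR → INR.

0.9877 (arbitrage exists)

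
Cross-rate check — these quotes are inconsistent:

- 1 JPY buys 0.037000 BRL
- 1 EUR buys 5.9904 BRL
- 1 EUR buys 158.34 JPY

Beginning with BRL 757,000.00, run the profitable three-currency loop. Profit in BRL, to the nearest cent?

Profit: BRL 17,032.75

Profitable loop is BRL → JPY → EUR → BRL:
BRL 757,000.00 ÷ 0.037000 = JPY 20,459,459
JPY 20,459,459 ÷ 158.34 = EUR 129,212.20
EUR 129,212.20 × 5.9904 = BRL 774,032.75
Profit = BRL 774,032.75 − BRL 757,000.00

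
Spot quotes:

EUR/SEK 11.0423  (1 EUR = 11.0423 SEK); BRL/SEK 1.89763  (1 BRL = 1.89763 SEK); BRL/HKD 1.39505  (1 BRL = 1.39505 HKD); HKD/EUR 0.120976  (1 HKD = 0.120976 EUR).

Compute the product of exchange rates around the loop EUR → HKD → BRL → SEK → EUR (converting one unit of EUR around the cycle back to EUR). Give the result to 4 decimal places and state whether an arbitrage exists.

1.0183 (arbitrage exists)

Around EUR → HKD → BRL → SEK → EUR: 1 ÷ 0.120976 ÷ 1.39505 × 1.89763 ÷ 11.0423 = 1.018270
Product > 1; profitable direction is EUR → HKD → BRL → SEK → EUR.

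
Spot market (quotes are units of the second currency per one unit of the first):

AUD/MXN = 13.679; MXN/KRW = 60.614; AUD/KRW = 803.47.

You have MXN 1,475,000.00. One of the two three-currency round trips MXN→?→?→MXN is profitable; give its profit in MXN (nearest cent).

Profit: MXN 47,122.65

Profitable loop is MXN → KRW → AUD → MXN:
MXN 1,475,000.00 × 60.614 = KRW 89,405,650
KRW 89,405,650 ÷ 803.47 = AUD 111,274.41
AUD 111,274.41 × 13.679 = MXN 1,522,122.65
Profit = MXN 1,522,122.65 − MXN 1,475,000.00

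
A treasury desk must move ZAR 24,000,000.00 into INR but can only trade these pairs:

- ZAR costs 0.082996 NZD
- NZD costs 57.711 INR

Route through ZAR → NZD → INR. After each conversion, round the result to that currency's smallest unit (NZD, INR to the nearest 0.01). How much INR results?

INR 114,954,771.74

ZAR 24,000,000.00 × 0.082996 = NZD 1,991,904.00
NZD 1,991,904.00 × 57.711 = INR 114,954,771.74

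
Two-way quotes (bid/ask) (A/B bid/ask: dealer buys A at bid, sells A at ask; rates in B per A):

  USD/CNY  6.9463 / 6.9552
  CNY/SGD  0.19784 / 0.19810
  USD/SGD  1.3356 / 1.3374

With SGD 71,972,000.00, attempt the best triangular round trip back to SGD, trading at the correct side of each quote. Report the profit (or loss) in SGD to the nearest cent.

Best loop SGD → USD → CNY → SGD:
SGD 71,972,000.00 ÷ 1.3374 (buy USD at ask) = USD 53,814,864.66
USD 53,814,864.66 × 6.9463 (sell USD at bid) = CNY 373,814,194.41
CNY 373,814,194.41 × 0.19784 (sell CNY at bid) = SGD 73,955,400.22

Net profit: SGD 1,983,400.22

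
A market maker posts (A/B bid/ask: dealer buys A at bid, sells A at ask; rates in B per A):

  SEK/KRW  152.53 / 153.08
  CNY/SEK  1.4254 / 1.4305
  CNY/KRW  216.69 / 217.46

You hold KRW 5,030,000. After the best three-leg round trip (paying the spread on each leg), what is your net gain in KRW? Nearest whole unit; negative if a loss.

Best loop KRW → CNY → SEK → KRW:
KRW 5,030,000 ÷ 217.46 (buy CNY at ask) = CNY 23,130.69
CNY 23,130.69 × 1.4254 (sell CNY at bid) = SEK 32,970.49
SEK 32,970.49 × 152.53 (sell SEK at bid) = KRW 5,028,988

Net result: KRW -1,012 (no profitable arbitrage after spreads)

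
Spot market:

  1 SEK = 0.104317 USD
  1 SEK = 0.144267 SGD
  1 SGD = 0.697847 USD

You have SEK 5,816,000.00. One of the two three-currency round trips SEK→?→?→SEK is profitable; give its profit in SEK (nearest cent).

Profitable loop is SEK → USD → SGD → SEK:
SEK 5,816,000.00 × 0.104317 = USD 606,707.67
USD 606,707.67 ÷ 0.697847 = SGD 869,399.27
SGD 869,399.27 ÷ 0.144267 = SEK 6,026,321.12
Profit = SEK 6,026,321.12 − SEK 5,816,000.00

Profit: SEK 210,321.12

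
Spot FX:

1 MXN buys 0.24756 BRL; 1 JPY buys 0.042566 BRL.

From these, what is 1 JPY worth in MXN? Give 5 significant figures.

JPY/MXN = 0.17194

1 JPY × 0.042566 = 0.042566 BRL
0.042566 BRL ÷ 0.24756 = 0.171942 MXN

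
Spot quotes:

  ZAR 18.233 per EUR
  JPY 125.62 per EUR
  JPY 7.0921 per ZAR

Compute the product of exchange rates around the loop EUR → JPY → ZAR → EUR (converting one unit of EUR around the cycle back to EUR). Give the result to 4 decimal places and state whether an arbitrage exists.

Around EUR → JPY → ZAR → EUR: 1 × 125.62 ÷ 7.0921 ÷ 18.233 = 0.971462
Product < 1; profitable direction is EUR → ZAR → JPY → EUR.

0.9715 (arbitrage exists)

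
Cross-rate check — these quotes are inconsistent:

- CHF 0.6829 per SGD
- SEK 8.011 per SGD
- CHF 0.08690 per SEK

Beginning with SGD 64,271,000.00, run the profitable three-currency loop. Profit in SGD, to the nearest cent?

Profit: SGD 1,247,576.44

Profitable loop is SGD → SEK → CHF → SGD:
SGD 64,271,000.00 × 8.011 = SEK 514,874,981.00
SEK 514,874,981.00 × 0.08690 = CHF 44,742,635.85
CHF 44,742,635.85 ÷ 0.6829 = SGD 65,518,576.44
Profit = SGD 65,518,576.44 − SGD 64,271,000.00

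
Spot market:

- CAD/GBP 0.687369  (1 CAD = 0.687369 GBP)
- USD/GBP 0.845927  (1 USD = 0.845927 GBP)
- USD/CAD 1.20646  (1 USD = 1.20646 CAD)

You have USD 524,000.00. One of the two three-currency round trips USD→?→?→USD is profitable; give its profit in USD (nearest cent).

Profit: USD 10,516.73

Profitable loop is USD → GBP → CAD → USD:
USD 524,000.00 × 0.845927 = GBP 443,265.75
GBP 443,265.75 ÷ 0.687369 = CAD 644,873.06
CAD 644,873.06 ÷ 1.20646 = USD 534,516.73
Profit = USD 534,516.73 − USD 524,000.00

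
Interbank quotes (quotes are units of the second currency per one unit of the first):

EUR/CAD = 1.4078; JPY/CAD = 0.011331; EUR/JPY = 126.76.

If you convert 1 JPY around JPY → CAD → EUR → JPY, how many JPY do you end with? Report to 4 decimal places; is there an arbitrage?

Around JPY → CAD → EUR → JPY: 1 × 0.011331 ÷ 1.4078 × 126.76 = 1.020257
Product > 1; profitable direction is JPY → CAD → EUR → JPY.

1.0203 (arbitrage exists)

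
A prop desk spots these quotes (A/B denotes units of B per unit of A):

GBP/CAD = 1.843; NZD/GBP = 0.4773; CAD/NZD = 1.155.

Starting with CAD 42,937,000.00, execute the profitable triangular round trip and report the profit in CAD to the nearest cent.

Profit: CAD 687,498.85

Profitable loop is CAD → NZD → GBP → CAD:
CAD 42,937,000.00 × 1.155 = NZD 49,592,235.00
NZD 49,592,235.00 × 0.4773 = GBP 23,670,373.77
GBP 23,670,373.77 × 1.843 = CAD 43,624,498.85
Profit = CAD 43,624,498.85 − CAD 42,937,000.00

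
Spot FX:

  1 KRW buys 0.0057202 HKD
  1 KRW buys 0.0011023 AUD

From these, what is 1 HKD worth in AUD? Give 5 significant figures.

1 HKD ÷ 0.0057202 = 174.819 KRW
174.819 KRW × 0.0011023 = 0.192703 AUD

HKD/AUD = 0.19270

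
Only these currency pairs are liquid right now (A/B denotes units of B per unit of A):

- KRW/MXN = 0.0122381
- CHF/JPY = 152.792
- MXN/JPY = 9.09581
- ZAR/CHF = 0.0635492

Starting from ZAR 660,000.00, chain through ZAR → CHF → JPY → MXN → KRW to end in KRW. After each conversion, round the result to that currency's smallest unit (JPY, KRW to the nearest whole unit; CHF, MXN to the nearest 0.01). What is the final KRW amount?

KRW 57,570,401

ZAR 660,000.00 × 0.0635492 = CHF 41,942.47
CHF 41,942.47 × 152.792 = JPY 6,408,474
JPY 6,408,474 ÷ 9.09581 = MXN 704,552.32
MXN 704,552.32 ÷ 0.0122381 = KRW 57,570,401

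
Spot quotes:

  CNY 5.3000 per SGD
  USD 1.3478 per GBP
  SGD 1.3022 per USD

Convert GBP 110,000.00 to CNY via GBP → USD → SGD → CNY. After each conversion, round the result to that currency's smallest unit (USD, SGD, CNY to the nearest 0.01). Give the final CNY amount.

CNY 1,023,226.32

GBP 110,000.00 × 1.3478 = USD 148,258.00
USD 148,258.00 × 1.3022 = SGD 193,061.57
SGD 193,061.57 × 5.3000 = CNY 1,023,226.32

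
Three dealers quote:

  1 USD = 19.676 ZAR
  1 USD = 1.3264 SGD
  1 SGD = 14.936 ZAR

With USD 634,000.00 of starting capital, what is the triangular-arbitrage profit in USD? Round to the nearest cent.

Profitable loop is USD → SGD → ZAR → USD:
USD 634,000.00 × 1.3264 = SGD 840,937.60
SGD 840,937.60 × 14.936 = ZAR 12,560,243.99
ZAR 12,560,243.99 ÷ 19.676 = USD 638,353.53
Profit = USD 638,353.53 − USD 634,000.00

Profit: USD 4,353.53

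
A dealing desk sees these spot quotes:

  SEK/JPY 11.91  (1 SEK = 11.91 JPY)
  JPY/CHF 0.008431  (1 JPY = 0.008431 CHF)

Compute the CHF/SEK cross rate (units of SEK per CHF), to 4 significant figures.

CHF/SEK = 9.959

1 CHF ÷ 0.008431 = 118.61 JPY
118.61 JPY ÷ 11.91 = 9.95885 SEK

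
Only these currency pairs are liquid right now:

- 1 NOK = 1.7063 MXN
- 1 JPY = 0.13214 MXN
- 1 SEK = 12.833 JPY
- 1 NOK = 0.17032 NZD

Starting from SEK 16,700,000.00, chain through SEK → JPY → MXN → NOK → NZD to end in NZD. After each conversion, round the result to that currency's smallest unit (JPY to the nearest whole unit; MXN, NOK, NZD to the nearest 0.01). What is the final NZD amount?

SEK 16,700,000.00 × 12.833 = JPY 214,311,100
JPY 214,311,100 × 0.13214 = MXN 28,319,068.75
MXN 28,319,068.75 ÷ 1.7063 = NOK 16,596,770.06
NOK 16,596,770.06 × 0.17032 = NZD 2,826,761.88

NZD 2,826,761.88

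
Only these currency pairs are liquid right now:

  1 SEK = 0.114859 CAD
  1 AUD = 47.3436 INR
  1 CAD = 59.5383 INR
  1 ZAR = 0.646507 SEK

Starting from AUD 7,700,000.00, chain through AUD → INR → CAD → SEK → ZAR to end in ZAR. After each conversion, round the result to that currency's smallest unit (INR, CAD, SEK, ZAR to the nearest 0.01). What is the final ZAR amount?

AUD 7,700,000.00 × 47.3436 = INR 364,545,720.00
INR 364,545,720.00 ÷ 59.5383 = CAD 6,122,877.54
CAD 6,122,877.54 ÷ 0.114859 = SEK 53,307,773.36
SEK 53,307,773.36 ÷ 0.646507 = ZAR 82,455,059.82

ZAR 82,455,059.82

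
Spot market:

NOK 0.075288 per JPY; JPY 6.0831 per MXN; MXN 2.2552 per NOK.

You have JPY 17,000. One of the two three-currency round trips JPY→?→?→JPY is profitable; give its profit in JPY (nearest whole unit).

Profit: JPY 558

Profitable loop is JPY → NOK → MXN → JPY:
JPY 17,000 × 0.075288 = NOK 1,279.90
NOK 1,279.90 × 2.2552 = MXN 2,886.42
MXN 2,886.42 × 6.0831 = JPY 17,558
Profit = JPY 17,558 − JPY 17,000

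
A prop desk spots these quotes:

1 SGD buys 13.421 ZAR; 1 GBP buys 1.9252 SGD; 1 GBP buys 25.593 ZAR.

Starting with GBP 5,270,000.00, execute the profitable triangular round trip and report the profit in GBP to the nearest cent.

Profit: GBP 50,471.83

Profitable loop is GBP → SGD → ZAR → GBP:
GBP 5,270,000.00 × 1.9252 = SGD 10,145,804.00
SGD 10,145,804.00 × 13.421 = ZAR 136,166,835.48
ZAR 136,166,835.48 ÷ 25.593 = GBP 5,320,471.83
Profit = GBP 5,320,471.83 − GBP 5,270,000.00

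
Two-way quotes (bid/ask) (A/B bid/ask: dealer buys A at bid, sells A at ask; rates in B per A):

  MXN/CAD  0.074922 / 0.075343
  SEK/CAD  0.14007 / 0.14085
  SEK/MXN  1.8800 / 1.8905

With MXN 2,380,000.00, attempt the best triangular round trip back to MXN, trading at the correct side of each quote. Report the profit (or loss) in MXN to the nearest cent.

Net profit: MXN 56.78

Best loop MXN → CAD → SEK → MXN:
MXN 2,380,000.00 × 0.074922 (sell MXN at bid) = CAD 178,314.36
CAD 178,314.36 ÷ 0.14085 (buy SEK at ask) = SEK 1,265,987.65
SEK 1,265,987.65 × 1.8800 (sell SEK at bid) = MXN 2,380,056.78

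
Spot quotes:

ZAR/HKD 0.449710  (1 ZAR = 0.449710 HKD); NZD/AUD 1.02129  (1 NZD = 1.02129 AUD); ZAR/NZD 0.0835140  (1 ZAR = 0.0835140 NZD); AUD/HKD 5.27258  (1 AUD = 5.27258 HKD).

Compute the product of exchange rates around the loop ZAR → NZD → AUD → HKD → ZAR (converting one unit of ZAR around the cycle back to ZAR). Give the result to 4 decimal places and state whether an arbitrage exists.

Around ZAR → NZD → AUD → HKD → ZAR: 1 × 0.0835140 × 1.02129 × 5.27258 ÷ 0.449710 = 0.999998
Product ≈ 1 (deviation 0.000%, within rounding noise).

1.0000 (no arbitrage)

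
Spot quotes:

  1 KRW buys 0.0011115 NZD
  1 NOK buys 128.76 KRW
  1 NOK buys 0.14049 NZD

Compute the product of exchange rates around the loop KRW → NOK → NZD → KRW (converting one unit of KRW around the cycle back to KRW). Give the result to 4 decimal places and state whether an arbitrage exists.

0.9816 (arbitrage exists)

Around KRW → NOK → NZD → KRW: 1 ÷ 128.76 × 0.14049 ÷ 0.0011115 = 0.981646
Product < 1; profitable direction is KRW → NZD → NOK → KRW.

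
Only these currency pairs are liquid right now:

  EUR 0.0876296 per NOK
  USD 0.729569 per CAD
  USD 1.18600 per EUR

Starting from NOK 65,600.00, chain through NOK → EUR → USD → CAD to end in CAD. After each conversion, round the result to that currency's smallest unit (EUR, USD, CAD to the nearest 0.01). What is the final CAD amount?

NOK 65,600.00 × 0.0876296 = EUR 5,748.50
EUR 5,748.50 × 1.18600 = USD 6,817.72
USD 6,817.72 ÷ 0.729569 = CAD 9,344.86

CAD 9,344.86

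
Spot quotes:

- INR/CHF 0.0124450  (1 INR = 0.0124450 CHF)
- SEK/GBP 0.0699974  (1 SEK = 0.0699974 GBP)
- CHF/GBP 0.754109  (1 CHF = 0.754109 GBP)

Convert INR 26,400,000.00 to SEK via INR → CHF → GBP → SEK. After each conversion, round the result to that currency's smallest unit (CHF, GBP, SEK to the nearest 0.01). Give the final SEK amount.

SEK 3,539,574.33

INR 26,400,000.00 × 0.0124450 = CHF 328,548.00
CHF 328,548.00 × 0.754109 = GBP 247,761.00
GBP 247,761.00 ÷ 0.0699974 = SEK 3,539,574.33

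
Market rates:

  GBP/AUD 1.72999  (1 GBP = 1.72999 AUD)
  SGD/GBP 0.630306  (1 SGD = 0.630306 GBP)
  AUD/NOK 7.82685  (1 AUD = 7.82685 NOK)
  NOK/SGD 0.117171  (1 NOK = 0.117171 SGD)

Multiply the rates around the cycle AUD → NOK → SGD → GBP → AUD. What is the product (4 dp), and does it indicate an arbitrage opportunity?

1.0000 (no arbitrage)

Around AUD → NOK → SGD → GBP → AUD: 1 × 7.82685 × 0.117171 × 0.630306 × 1.72999 = 1.000005
Product ≈ 1 (deviation 0.001%, within rounding noise).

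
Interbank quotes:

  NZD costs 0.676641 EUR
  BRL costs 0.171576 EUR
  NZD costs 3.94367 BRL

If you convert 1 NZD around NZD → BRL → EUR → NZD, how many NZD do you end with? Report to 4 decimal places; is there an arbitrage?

1.0000 (no arbitrage)

Around NZD → BRL → EUR → NZD: 1 × 3.94367 × 0.171576 ÷ 0.676641 = 0.999997
Product ≈ 1 (deviation 0.000%, within rounding noise).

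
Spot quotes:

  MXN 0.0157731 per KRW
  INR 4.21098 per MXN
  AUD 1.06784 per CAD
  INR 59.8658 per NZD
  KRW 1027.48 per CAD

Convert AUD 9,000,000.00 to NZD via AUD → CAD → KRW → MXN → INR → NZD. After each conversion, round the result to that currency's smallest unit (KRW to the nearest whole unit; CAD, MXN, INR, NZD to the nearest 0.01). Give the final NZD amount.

NZD 9,607,959.12

AUD 9,000,000.00 ÷ 1.06784 = CAD 8,428,228.95
CAD 8,428,228.95 × 1027.48 = KRW 8,659,836,682
KRW 8,659,836,682 × 0.0157731 = MXN 136,592,469.97
MXN 136,592,469.97 × 4.21098 = INR 575,188,159.19
INR 575,188,159.19 ÷ 59.8658 = NZD 9,607,959.12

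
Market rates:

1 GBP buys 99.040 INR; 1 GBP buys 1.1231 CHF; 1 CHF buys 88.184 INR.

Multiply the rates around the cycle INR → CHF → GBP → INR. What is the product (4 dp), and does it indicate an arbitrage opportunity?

1.0000 (no arbitrage)

Around INR → CHF → GBP → INR: 1 ÷ 88.184 ÷ 1.1231 × 99.040 = 1.000006
Product ≈ 1 (deviation 0.001%, within rounding noise).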